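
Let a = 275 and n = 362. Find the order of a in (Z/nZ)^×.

By Lagrange's theorem, ord_362(275) divides φ(362) = φ(2)·φ(181) = 1·180 = 180 = 2^2 · 3^2 · 5.
Divisors of 180: 1, 2, 3, 4, 5, 6, 9, 10, 12, 15, 18, 20, 30, 36, 45, 60, 90, 180.
Compute 275^d (mod 362) for the divisors d until we hit 1:
275^1 ≡ 275 (mod 362)
275^2 ≡ 329 (mod 362)
275^3 ≡ 337 (mod 362)
275^4 ≡ 3 (mod 362)
275^5 ≡ 101 (mod 362)
275^6 ≡ 263 (mod 362)
275^9 ≡ 303 (mod 362)
275^10 ≡ 65 (mod 362)
275^12 ≡ 27 (mod 362)
275^15 ≡ 49 (mod 362)
275^18 ≡ 223 (mod 362)
275^20 ≡ 243 (mod 362)
275^30 ≡ 229 (mod 362)
275^36 ≡ 135 (mod 362)
275^45 ≡ 361 (mod 362)
275^60 ≡ 313 (mod 362)
275^90 ≡ 1 (mod 362) ✓
Hence ord(275) = 90.

90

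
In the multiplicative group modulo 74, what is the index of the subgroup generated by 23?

3

The order of 23 must divide φ(74) = φ(2)·φ(37) = 1·36 = 36 = 2^2 · 3^2.
Divisors of 36: 1, 2, 3, 4, 6, 9, 12, 18, 36.
Evaluate successive powers at the divisors of 36:
23^1 ≡ 23 (mod 74)
23^2 ≡ 11 (mod 74)
23^3 ≡ 31 (mod 74)
23^4 ≡ 47 (mod 74)
23^6 ≡ 73 (mod 74)
23^9 ≡ 43 (mod 74)
23^12 ≡ 1 (mod 74) ✓
So ord_74(23) = 12, hence |⟨23⟩| = 12.
The index is φ(74) / ord(23) = 36 / 12 = 3.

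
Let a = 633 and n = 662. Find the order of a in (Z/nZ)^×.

165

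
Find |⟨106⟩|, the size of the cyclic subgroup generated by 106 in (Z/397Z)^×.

33

ord(106) | φ(397) = 397 − 1 = 396 = 2^2 · 3^2 · 11.
Divisors of 396: 1, 2, 3, 4, 6, 9, 11, 12, 18, 22, 33, 36, 44, 66, 99, 132, 198, 396.
Compute 106^d (mod 397) for the divisors d until we hit 1:
106^1 ≡ 106 (mod 397)
106^2 ≡ 120 (mod 397)
106^3 ≡ 16 (mod 397)
106^4 ≡ 108 (mod 397)
106^6 ≡ 256 (mod 397)
106^9 ≡ 126 (mod 397)
106^11 ≡ 34 (mod 397)
106^12 ≡ 31 (mod 397)
106^18 ≡ 393 (mod 397)
106^22 ≡ 362 (mod 397)
106^33 ≡ 1 (mod 397) ✓
So ord_397(106) = 33.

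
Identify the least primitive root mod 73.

5

φ(73) = 73 − 1 = 72 = 2^3 · 3^2.
Test candidates g = 2, 3, … against the prime factors q ∈ {2, 3} of φ(73): g is a generator iff g^(72/q) ≢ 1 for every such q.
g = 2: 2^36 ≡ 1 — hits 1, so not a primitive root.
g = 3: 3^36 ≡ 1 — hits 1, so not a primitive root.
g = 4: 4^36 ≡ 1 — hits 1, so not a primitive root.
g = 5: 5^36 ≡ 72; 5^24 ≡ 8 — none is 1, so 5 is a primitive root.
The smallest primitive root modulo 73 is 5.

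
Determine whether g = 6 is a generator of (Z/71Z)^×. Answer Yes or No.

No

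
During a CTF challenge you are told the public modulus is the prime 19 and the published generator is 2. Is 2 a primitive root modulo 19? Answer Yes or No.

Yes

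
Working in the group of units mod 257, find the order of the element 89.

The order of 89 must divide φ(257) = 257 − 1 = 256 = 2^8.
Divisors of 256: 1, 2, 4, 8, 16, 32, 64, 128, 256.
Check 89^d mod 257 for each divisor in increasing order:
89^1 ≡ 89 (mod 257)
89^2 ≡ 211 (mod 257)
89^4 ≡ 60 (mod 257)
89^8 ≡ 2 (mod 257)
89^16 ≡ 4 (mod 257)
89^32 ≡ 16 (mod 257)
89^64 ≡ 256 (mod 257)
89^128 ≡ 1 (mod 257) ✓
The smallest such exponent is 128, so the order of 89 is 128.

128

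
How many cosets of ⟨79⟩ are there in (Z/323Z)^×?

2

By Lagrange's theorem, ord_323(79) divides φ(323) = φ(17·19) = (17−1)·(19−1) = 16·18 = 288 = 2^5 · 3^2.
Divisors of 288: 1, 2, 3, 4, 6, 8, 9, 12, 16, 18, 24, 32, 36, 48, 72, 96, 144, 288.
Evaluate successive powers at the divisors of 288:
79^1 ≡ 79 (mod 323)
79^2 ≡ 104 (mod 323)
79^3 ≡ 141 (mod 323)
79^4 ≡ 157 (mod 323)
79^6 ≡ 178 (mod 323)
79^8 ≡ 101 (mod 323)
79^9 ≡ 227 (mod 323)
79^12 ≡ 30 (mod 323)
79^16 ≡ 188 (mod 323)
79^18 ≡ 172 (mod 323)
79^24 ≡ 254 (mod 323)
79^32 ≡ 137 (mod 323)
79^36 ≡ 191 (mod 323)
79^48 ≡ 239 (mod 323)
79^72 ≡ 305 (mod 323)
79^96 ≡ 273 (mod 323)
79^144 ≡ 1 (mod 323) ✓
Thus |⟨79⟩| = ord(79) = 144.
The index is φ(323) / ord(79) = 288 / 144 = 2.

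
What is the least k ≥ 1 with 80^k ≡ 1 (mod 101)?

ord(80) | φ(101) = 101 − 1 = 100 = 2^2 · 5^2.
Divisors of 100: 1, 2, 4, 5, 10, 20, 25, 50, 100.
Evaluate successive powers at the divisors of 100:
80^1 ≡ 80 (mod 101)
80^2 ≡ 37 (mod 101)
80^4 ≡ 56 (mod 101)
80^5 ≡ 36 (mod 101)
80^10 ≡ 84 (mod 101)
80^20 ≡ 87 (mod 101)
80^25 ≡ 1 (mod 101) ✓
The smallest such exponent is 25, so the order of 80 is 25.

25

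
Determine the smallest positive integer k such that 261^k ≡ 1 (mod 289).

272

ord(261) | φ(289) = φ(17^2) = 17·(17−1) = 272 = 2^4 · 17.
Divisors of 272: 1, 2, 4, 8, 16, 17, 34, 68, 136, 272.
Check 261^d mod 289 for each divisor in increasing order:
261^1 ≡ 261 (mod 289)
261^2 ≡ 206 (mod 289)
261^4 ≡ 242 (mod 289)
261^8 ≡ 186 (mod 289)
261^16 ≡ 205 (mod 289)
261^17 ≡ 40 (mod 289)
261^34 ≡ 155 (mod 289)
261^68 ≡ 38 (mod 289)
261^136 ≡ 288 (mod 289)
261^272 ≡ 1 (mod 289) ✓
So ord_289(261) = 272.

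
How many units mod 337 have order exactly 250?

0

φ(337) = 337 − 1 = 336 = 2^4 · 3 · 7.
Since (Z/337Z)^× is cyclic of order 336, the number of elements of order d is φ(d) when d | 336 and 0 otherwise.
250 does not divide 336, so no element of (Z/337Z)^× has order 250.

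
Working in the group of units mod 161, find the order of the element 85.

11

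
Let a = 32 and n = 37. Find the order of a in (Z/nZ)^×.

The order of 32 must divide φ(37) = 37 − 1 = 36 = 2^2 · 3^2.
Divisors of 36: 1, 2, 3, 4, 6, 9, 12, 18, 36.
Compute 32^d (mod 37) for the divisors d until we hit 1:
32^1 ≡ 32
32^2 ≡ 25
32^3 ≡ 23
32^4 ≡ 33
32^6 ≡ 11
32^9 ≡ 31
32^12 ≡ 10
32^18 ≡ 36
32^36 ≡ 1
Therefore the multiplicative order of 32 modulo 37 is 36.

36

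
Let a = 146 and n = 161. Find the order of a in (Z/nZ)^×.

The order of 146 must divide φ(161) = φ(7·23) = (7−1)·(23−1) = 6·22 = 132 = 2^2 · 3 · 11.
Divisors of 132: 1, 2, 3, 4, 6, 11, 12, 22, 33, 44, 66, 132.
Test each divisor d:
146^1 ≡ 146 (mod 161)
146^2 ≡ 64 (mod 161)
146^3 ≡ 6 (mod 161)
146^4 ≡ 71 (mod 161)
146^6 ≡ 36 (mod 161)
146^11 ≡ 139 (mod 161)
146^12 ≡ 8 (mod 161)
146^22 ≡ 1 (mod 161) ✓
Hence ord(146) = 22.

22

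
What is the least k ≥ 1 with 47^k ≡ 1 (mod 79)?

78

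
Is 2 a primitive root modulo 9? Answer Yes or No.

Yes

φ(9) = φ(3^2) = 3·(3−1) = 6 = 2 · 3.
An element g generates (Z/9Z)^× iff g^(6/q) ≢ 1 (mod 9) for each prime q ∈ {2, 3}.
2^3 ≡ 8 (mod 9)  [q = 2: ≢ 1 ✓]
2^2 ≡ 4 (mod 9)  [q = 3: ≢ 1 ✓]
All checks pass, so 2 has order 6 and is a primitive root modulo 9.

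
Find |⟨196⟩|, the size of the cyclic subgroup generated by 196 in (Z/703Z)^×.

By Lagrange's theorem, ord_703(196) divides φ(703) = φ(19·37) = (19−1)·(37−1) = 18·36 = 648 = 2^3 · 3^4.
Divisors of 648: 1, 2, 3, 4, 6, 8, 9, 12, 18, 24, 27, 36, 54, 72, 81, 108, 162, 216, 324, 648.
Compute 196^d (mod 703) for the divisors d until we hit 1:
196^1 ≡ 196 (mod 703)
196^2 ≡ 454 (mod 703)
196^3 ≡ 406 (mod 703)
196^4 ≡ 137 (mod 703)
196^6 ≡ 334 (mod 703)
196^8 ≡ 491 (mod 703)
196^9 ≡ 628 (mod 703)
196^12 ≡ 482 (mod 703)
196^18 ≡ 1 (mod 703) ✓
The smallest such exponent is 18, so the order of 196 is 18.

18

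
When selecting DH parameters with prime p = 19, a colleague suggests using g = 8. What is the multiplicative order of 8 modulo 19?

The order of 8 must divide φ(19) = 19 − 1 = 18 = 2 · 3^2.
Divisors of 18: 1, 2, 3, 6, 9, 18.
Test each divisor d:
8^1 ≡ 8
8^2 ≡ 7
8^3 ≡ 18
8^6 ≡ 1
The smallest such exponent is 6, so the order of 8 is 6.

6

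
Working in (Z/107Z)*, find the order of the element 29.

The order of 29 must divide φ(107) = 107 − 1 = 106 = 2 · 53.
Divisors of 106: 1, 2, 53, 106.
Evaluate successive powers at the divisors of 106:
29^1 ≡ 29 (mod 107)
29^2 ≡ 92 (mod 107)
29^53 ≡ 1 (mod 107) ✓
Hence ord(29) = 53.

53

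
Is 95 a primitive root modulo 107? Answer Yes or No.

Yes

φ(107) = 107 − 1 = 106 = 2 · 53.
An element g generates (Z/107Z)^× iff g^(106/q) ≢ 1 (mod 107) for each prime q ∈ {2, 53}.
95^53 ≡ 106 (mod 107)  [q = 2: ≢ 1 ✓]
95^2 ≡ 37 (mod 107)  [q = 53: ≢ 1 ✓]
None equal 1, so ord_107(95) = 106: 95 is a primitive root.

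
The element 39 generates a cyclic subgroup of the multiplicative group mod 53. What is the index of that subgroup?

1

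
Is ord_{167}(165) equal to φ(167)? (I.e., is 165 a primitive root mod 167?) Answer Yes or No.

Yes

φ(167) = 167 − 1 = 166 = 2 · 83.
165 is a primitive root mod 167 iff 165^(φ(167)/q) ≢ 1 for every prime q | φ(167), i.e. q ∈ {2, 83}.
165^83 ≡ 166 (mod 167)  [q = 2: ≢ 1 ✓]
165^2 ≡ 4 (mod 167)  [q = 83: ≢ 1 ✓]
Every test exponent gives a nontrivial residue, hence 165 generates the full group.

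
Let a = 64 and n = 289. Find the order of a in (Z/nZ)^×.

ord(64) | φ(289) = φ(17^2) = 17·(17−1) = 272 = 2^4 · 17.
Divisors of 272: 1, 2, 4, 8, 16, 17, 34, 68, 136, 272.
Compute 64^d (mod 289) for the divisors d until we hit 1:
64^1 ≡ 64
64^2 ≡ 50
64^4 ≡ 188
64^8 ≡ 86
64^16 ≡ 171
64^17 ≡ 251
64^34 ≡ 288
64^68 ≡ 1
The smallest such exponent is 68, so the order of 64 is 68.

68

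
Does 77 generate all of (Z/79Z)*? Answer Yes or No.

φ(79) = 79 − 1 = 78 = 2 · 3 · 13.
It suffices to check that the order of 77 is not a proper divisor of 78: compute 77^(78/q) for q ∈ {2, 3, 13}.
77^39 ≡ 78 (mod 79)  [q = 2: ≢ 1 ✓]
77^26 ≡ 23 (mod 79)  [q = 3: ≢ 1 ✓]
77^6 ≡ 64 (mod 79)  [q = 13: ≢ 1 ✓]
Every test exponent gives a nontrivial residue, hence 77 generates the full group.

Yes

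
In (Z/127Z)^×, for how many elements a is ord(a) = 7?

6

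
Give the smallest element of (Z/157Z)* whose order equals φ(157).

φ(157) = 157 − 1 = 156 = 2^2 · 3 · 13.
Test candidates g = 2, 3, … against the prime factors q ∈ {2, 3, 13} of φ(157): g is a generator iff g^(156/q) ≢ 1 for every such q.
g = 2: 2^78 ≡ 156; 2^52 ≡ 1 — hits 1, so not a primitive root.
g = 3: 3^78 ≡ 1 — hits 1, so not a primitive root.
g = 4: 4^78 ≡ 1 — hits 1, so not a primitive root.
g = 5: 5^78 ≡ 156; 5^52 ≡ 12; 5^12 ≡ 130 — none is 1, so 5 is a primitive root.
The smallest primitive root modulo 157 is 5.

5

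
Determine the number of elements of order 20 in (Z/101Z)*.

φ(101) = 101 − 1 = 100 = 2^2 · 5^2.
(Z/101Z)^× is cyclic (|G| = 100); a cyclic group of order m has exactly φ(d) elements of each order d | m, and none otherwise.
20 = 2^2 · 5 divides 100, and φ(20) = 8.

8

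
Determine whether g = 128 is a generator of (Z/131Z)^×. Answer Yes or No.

Yes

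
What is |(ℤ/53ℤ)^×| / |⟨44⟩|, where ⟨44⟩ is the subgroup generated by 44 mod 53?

By Lagrange's theorem, ord_53(44) divides φ(53) = 53 − 1 = 52 = 2^2 · 13.
Divisors of 52: 1, 2, 4, 13, 26, 52.
Check 44^d mod 53 for each divisor in increasing order:
44^1 ≡ 44
44^2 ≡ 28
44^4 ≡ 42
44^13 ≡ 1
So ord_53(44) = 13, hence |⟨44⟩| = 13.
[(Z/53Z)^× : ⟨44⟩] = 52/13 = 4.

4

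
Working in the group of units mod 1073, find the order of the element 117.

4

The order of 117 must divide φ(1073) = φ(29·37) = (29−1)·(37−1) = 28·36 = 1008 = 2^4 · 3^2 · 7.
Divisors of 1008: 1, 2, 3, 4, 6, 7, 8, 9, 12, 14, 16, 18, 21, 24, 28, 36, 42, 48, 56, 63, 72, 84, 112, 126, 144, 168, 252, 336, 504, 1008.
Check 117^d mod 1073 for each divisor in increasing order:
117^1 ≡ 117 (mod 1073)
117^2 ≡ 813 (mod 1073)
117^3 ≡ 697 (mod 1073)
117^4 ≡ 1 (mod 1073) ✓
Hence ord(117) = 4.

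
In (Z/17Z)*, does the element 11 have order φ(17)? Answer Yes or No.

Yes

φ(17) = 17 − 1 = 16 = 2^4.
Test 11^(16/q) mod 17 for each prime factor q of 16:
11^8 ≡ 16 (mod 17)  [q = 2: ≢ 1 ✓]
None equal 1, so ord_17(11) = 16: 11 is a primitive root.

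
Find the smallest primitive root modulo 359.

7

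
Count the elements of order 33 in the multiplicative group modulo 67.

20

φ(67) = 67 − 1 = 66 = 2 · 3 · 11.
In a cyclic group of order 66, there are φ(d) elements of order d for each divisor d of 66, and zero for non-divisors.
33 = 3 · 11 divides 66, and φ(33) = 20.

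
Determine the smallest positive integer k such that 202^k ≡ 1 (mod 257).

256

Since 202 ∈ (Z/257Z)^×, its order divides φ(257) = 257 − 1 = 256 = 2^8.
Divisors of 256: 1, 2, 4, 8, 16, 32, 64, 128, 256.
Test each divisor d:
202^1 ≡ 202 (mod 257)
202^2 ≡ 198 (mod 257)
202^4 ≡ 140 (mod 257)
202^8 ≡ 68 (mod 257)
202^16 ≡ 255 (mod 257)
202^32 ≡ 4 (mod 257)
202^64 ≡ 16 (mod 257)
202^128 ≡ 256 (mod 257)
202^256 ≡ 1 (mod 257) ✓
So ord_257(202) = 256.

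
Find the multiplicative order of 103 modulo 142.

7

By Lagrange's theorem, ord_142(103) divides φ(142) = φ(2)·φ(71) = 1·70 = 70 = 2 · 5 · 7.
Divisors of 70: 1, 2, 5, 7, 10, 14, 35, 70.
Compute 103^d (mod 142) for the divisors d until we hit 1:
103^1 ≡ 103 (mod 142)
103^2 ≡ 101 (mod 142)
103^5 ≡ 45 (mod 142)
103^7 ≡ 1 (mod 142) ✓
Hence ord(103) = 7.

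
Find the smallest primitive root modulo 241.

φ(241) = 241 − 1 = 240 = 2^4 · 3 · 5.
g is a primitive root iff g^(240/q) ≢ 1 (mod 241) for each prime q ∈ {2, 3, 5}.
g = 2: 2^120 ≡ 1 — hits 1, so not a primitive root.
g = 3: 3^120 ≡ 1 — hits 1, so not a primitive root.
g = 4: 4^120 ≡ 1 — hits 1, so not a primitive root.
g = 5: 5^120 ≡ 1 — hits 1, so not a primitive root.
g = 6: 6^120 ≡ 1 — hits 1, so not a primitive root.
g = 7: 7^120 ≡ 240; 7^80 ≡ 15; 7^48 ≡ 91 — none is 1, so 7 is a primitive root.
So 7 is the smallest generator of (Z/241Z)^×.

7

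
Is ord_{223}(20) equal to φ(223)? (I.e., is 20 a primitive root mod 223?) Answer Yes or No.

Yes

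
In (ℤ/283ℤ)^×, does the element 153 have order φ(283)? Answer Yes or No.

Yes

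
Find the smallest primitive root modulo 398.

3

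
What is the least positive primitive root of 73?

φ(73) = 73 − 1 = 72 = 2^3 · 3^2.
Test candidates g = 2, 3, … against the prime factors q ∈ {2, 3} of φ(73): g is a generator iff g^(72/q) ≢ 1 for every such q.
g = 2: 2^36 ≡ 1 — hits 1, so not a primitive root.
g = 3: 3^36 ≡ 1 — hits 1, so not a primitive root.
g = 4: 4^36 ≡ 1 — hits 1, so not a primitive root.
g = 5: 5^36 ≡ 72; 5^24 ≡ 8 — none is 1, so 5 is a primitive root.
Hence the least primitive root of 73 is 5.

5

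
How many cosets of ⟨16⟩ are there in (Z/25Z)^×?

4

The order of 16 must divide φ(25) = φ(5^2) = 5·(5−1) = 20 = 2^2 · 5.
Divisors of 20: 1, 2, 4, 5, 10, 20.
Compute 16^d (mod 25) for the divisors d until we hit 1:
16^1 ≡ 16 (mod 25)
16^2 ≡ 6 (mod 25)
16^4 ≡ 11 (mod 25)
16^5 ≡ 1 (mod 25) ✓
So ord_25(16) = 5, hence |⟨16⟩| = 5.
Index = |(Z/25Z)^×| / |⟨16⟩| = 20 / 5 = 4.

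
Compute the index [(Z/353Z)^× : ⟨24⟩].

1

The order of 24 must divide φ(353) = 353 − 1 = 352 = 2^5 · 11.
Divisors of 352: 1, 2, 4, 8, 11, 16, 22, 32, 44, 88, 176, 352.
Test each divisor d:
24^1 ≡ 24 (mod 353)
24^2 ≡ 223 (mod 353)
24^4 ≡ 309 (mod 353)
24^8 ≡ 171 (mod 353)
24^11 ≡ 216 (mod 353)
24^16 ≡ 295 (mod 353)
24^22 ≡ 60 (mod 353)
24^32 ≡ 187 (mod 353)
24^44 ≡ 70 (mod 353)
24^88 ≡ 311 (mod 353)
24^176 ≡ 352 (mod 353)
24^352 ≡ 1 (mod 353) ✓
The order of 24 is 352, so the subgroup it generates has 352 elements.
Index = |(Z/353Z)^×| / |⟨24⟩| = 352 / 352 = 1.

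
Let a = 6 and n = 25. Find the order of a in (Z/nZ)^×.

ord(6) | φ(25) = φ(5^2) = 5·(5−1) = 20 = 2^2 · 5.
Divisors of 20: 1, 2, 4, 5, 10, 20.
Test each divisor d:
6^1 ≡ 6
6^2 ≡ 11
6^4 ≡ 21
6^5 ≡ 1
The smallest such exponent is 5, so the order of 6 is 5.

5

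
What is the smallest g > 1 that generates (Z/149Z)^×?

φ(149) = 149 − 1 = 148 = 2^2 · 37.
Test candidates g = 2, 3, … against the prime factors q ∈ {2, 37} of φ(149): g is a generator iff g^(148/q) ≢ 1 for every such q.
g = 2: 2^74 ≡ 148; 2^4 ≡ 16 — none is 1, so 2 is a primitive root.
So 2 is the smallest generator of (Z/149Z)^×.

2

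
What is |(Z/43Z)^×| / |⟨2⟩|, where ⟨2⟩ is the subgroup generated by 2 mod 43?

The order of 2 must divide φ(43) = 43 − 1 = 42 = 2 · 3 · 7.
Divisors of 42: 1, 2, 3, 6, 7, 14, 21, 42.
Evaluate successive powers at the divisors of 42:
2^1 ≡ 2 (mod 43)
2^2 ≡ 4 (mod 43)
2^3 ≡ 8 (mod 43)
2^6 ≡ 21 (mod 43)
2^7 ≡ 42 (mod 43)
2^14 ≡ 1 (mod 43) ✓
So ord_43(2) = 14, hence |⟨2⟩| = 14.
Index = |(Z/43Z)^×| / |⟨2⟩| = 42 / 14 = 3.

3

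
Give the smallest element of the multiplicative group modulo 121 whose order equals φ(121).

2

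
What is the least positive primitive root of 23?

5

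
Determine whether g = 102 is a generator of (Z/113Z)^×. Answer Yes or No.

No

φ(113) = 113 − 1 = 112 = 2^4 · 7.
It suffices to check that the order of 102 is not a proper divisor of 112: compute 102^(112/q) for q ∈ {2, 7}.
102^56 ≡ 1 (mod 113)  [q = 2: ≡ 1 ✗]
102^16 ≡ 106 (mod 113)  [q = 7: ≢ 1 ✓]
The check at q = 2 fails, so 102 generates a proper subgroup.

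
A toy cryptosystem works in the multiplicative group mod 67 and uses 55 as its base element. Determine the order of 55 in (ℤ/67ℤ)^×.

33

The order of 55 must divide φ(67) = 67 − 1 = 66 = 2 · 3 · 11.
Divisors of 66: 1, 2, 3, 6, 11, 22, 33, 66.
Check 55^d mod 67 for each divisor in increasing order:
55^1 ≡ 55
55^2 ≡ 10
55^3 ≡ 14
55^6 ≡ 62
55^11 ≡ 37
55^22 ≡ 29
55^33 ≡ 1
The smallest such exponent is 33, so the order of 55 is 33.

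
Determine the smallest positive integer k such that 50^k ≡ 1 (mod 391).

22

Since 50 ∈ (Z/391Z)^×, its order divides φ(391) = φ(17·23) = (17−1)·(23−1) = 16·22 = 352 = 2^5 · 11.
Divisors of 352: 1, 2, 4, 8, 11, 16, 22, 32, 44, 88, 176, 352.
Test each divisor d:
50^1 ≡ 50 (mod 391)
50^2 ≡ 154 (mod 391)
50^4 ≡ 256 (mod 391)
50^8 ≡ 239 (mod 391)
50^11 ≡ 254 (mod 391)
50^16 ≡ 35 (mod 391)
50^22 ≡ 1 (mod 391) ✓
So ord_391(50) = 22.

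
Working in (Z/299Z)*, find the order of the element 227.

ord(227) | φ(299) = φ(13·23) = (13−1)·(23−1) = 12·22 = 264 = 2^3 · 3 · 11.
Divisors of 264: 1, 2, 3, 4, 6, 8, 11, 12, 22, 24, 33, 44, 66, 88, 132, 264.
Compute 227^d (mod 299) for the divisors d until we hit 1:
227^1 ≡ 227 (mod 299)
227^2 ≡ 101 (mod 299)
227^3 ≡ 203 (mod 299)
227^4 ≡ 35 (mod 299)
227^6 ≡ 246 (mod 299)
227^8 ≡ 29 (mod 299)
227^11 ≡ 206 (mod 299)
227^12 ≡ 118 (mod 299)
227^22 ≡ 277 (mod 299)
227^24 ≡ 170 (mod 299)
227^33 ≡ 252 (mod 299)
227^44 ≡ 185 (mod 299)
227^66 ≡ 116 (mod 299)
227^88 ≡ 139 (mod 299)
227^132 ≡ 1 (mod 299) ✓
Therefore the multiplicative order of 227 modulo 299 is 132.

132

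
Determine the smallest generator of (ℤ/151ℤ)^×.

6

φ(151) = 151 − 1 = 150 = 2 · 3 · 5^2.
Test candidates g = 2, 3, … against the prime factors q ∈ {2, 3, 5} of φ(151): g is a generator iff g^(150/q) ≢ 1 for every such q.
g = 2: 2^75 ≡ 1 — hits 1, so not a primitive root.
g = 3: 3^75 ≡ 150; 3^50 ≡ 1 — hits 1, so not a primitive root.
g = 4: 4^75 ≡ 1 — hits 1, so not a primitive root.
g = 5: 5^75 ≡ 1 — hits 1, so not a primitive root.
g = 6: 6^75 ≡ 150; 6^50 ≡ 32; 6^30 ≡ 59 — none is 1, so 6 is a primitive root.
Hence the least primitive root of 151 is 6.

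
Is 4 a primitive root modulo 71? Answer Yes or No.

φ(71) = 71 − 1 = 70 = 2 · 5 · 7.
An element g generates (Z/71Z)^× iff g^(70/q) ≢ 1 (mod 71) for each prime q ∈ {2, 5, 7}.
4^35 ≡ 1 (mod 71)  [q = 2: ≡ 1 ✗]
4^14 ≡ 5 (mod 71)  [q = 5: ≢ 1 ✓]
4^10 ≡ 48 (mod 71)  [q = 7: ≢ 1 ✓]
4^35 ≡ 1 shows ord(4) | 35, strictly less than φ(71); not a primitive root.

No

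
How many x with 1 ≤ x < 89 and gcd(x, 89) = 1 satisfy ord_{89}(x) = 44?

20

φ(89) = 89 − 1 = 88 = 2^3 · 11.
In a cyclic group of order 88, there are φ(d) elements of order d for each divisor d of 88, and zero for non-divisors.
44 = 2^2 · 11 divides 88, and φ(44) = 20.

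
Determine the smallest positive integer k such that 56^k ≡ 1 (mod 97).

96

Since 56 ∈ (Z/97Z)^×, its order divides φ(97) = 97 − 1 = 96 = 2^5 · 3.
Divisors of 96: 1, 2, 3, 4, 6, 8, 12, 16, 24, 32, 48, 96.
Test each divisor d:
56^1 ≡ 56 (mod 97)
56^2 ≡ 32 (mod 97)
56^3 ≡ 46 (mod 97)
56^4 ≡ 54 (mod 97)
56^6 ≡ 79 (mod 97)
56^8 ≡ 6 (mod 97)
56^12 ≡ 33 (mod 97)
56^16 ≡ 36 (mod 97)
56^24 ≡ 22 (mod 97)
56^32 ≡ 35 (mod 97)
56^48 ≡ 96 (mod 97)
56^96 ≡ 1 (mod 97) ✓
The smallest such exponent is 96, so the order of 56 is 96.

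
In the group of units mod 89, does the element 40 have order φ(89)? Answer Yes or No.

φ(89) = 89 − 1 = 88 = 2^3 · 11.
Test 40^(88/q) mod 89 for each prime factor q of 88:
40^44 ≡ 1 (mod 89)  [q = 2: ≡ 1 ✗]
40^8 ≡ 16 (mod 89)  [q = 11: ≢ 1 ✓]
Since 40^44 ≡ 1, the order of 40 divides 44 < 88, so 40 is not a primitive root.

No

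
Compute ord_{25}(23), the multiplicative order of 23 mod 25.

By Lagrange's theorem, ord_25(23) divides φ(25) = φ(5^2) = 5·(5−1) = 20 = 2^2 · 5.
Divisors of 20: 1, 2, 4, 5, 10, 20.
Test each divisor d:
23^1 ≡ 23 (mod 25)
23^2 ≡ 4 (mod 25)
23^4 ≡ 16 (mod 25)
23^5 ≡ 18 (mod 25)
23^10 ≡ 24 (mod 25)
23^20 ≡ 1 (mod 25) ✓
So ord_25(23) = 20.

20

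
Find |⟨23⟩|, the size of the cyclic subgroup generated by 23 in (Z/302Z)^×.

30

By Lagrange's theorem, ord_302(23) divides φ(302) = φ(2)·φ(151) = 1·150 = 150 = 2 · 3 · 5^2.
Divisors of 150: 1, 2, 3, 5, 6, 10, 15, 25, 30, 50, 75, 150.
Evaluate successive powers at the divisors of 150:
23^1 ≡ 23
23^2 ≡ 227
23^3 ≡ 87
23^5 ≡ 119
23^6 ≡ 19
23^10 ≡ 269
23^15 ≡ 301
23^25 ≡ 33
23^30 ≡ 1
The smallest such exponent is 30, so the order of 23 is 30.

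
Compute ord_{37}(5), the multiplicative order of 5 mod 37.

The order of 5 must divide φ(37) = 37 − 1 = 36 = 2^2 · 3^2.
Divisors of 36: 1, 2, 3, 4, 6, 9, 12, 18, 36.
Test each divisor d:
5^1 ≡ 5 (mod 37)
5^2 ≡ 25 (mod 37)
5^3 ≡ 14 (mod 37)
5^4 ≡ 33 (mod 37)
5^6 ≡ 11 (mod 37)
5^9 ≡ 6 (mod 37)
5^12 ≡ 10 (mod 37)
5^18 ≡ 36 (mod 37)
5^36 ≡ 1 (mod 37) ✓
Therefore the multiplicative order of 5 modulo 37 is 36.

36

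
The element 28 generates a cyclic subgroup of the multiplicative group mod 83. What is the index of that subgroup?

2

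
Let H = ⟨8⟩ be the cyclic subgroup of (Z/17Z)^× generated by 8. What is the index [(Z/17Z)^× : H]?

2

The order of 8 must divide φ(17) = 17 − 1 = 16 = 2^4.
Divisors of 16: 1, 2, 4, 8, 16.
Compute 8^d (mod 17) for the divisors d until we hit 1:
8^1 ≡ 8
8^2 ≡ 13
8^4 ≡ 16
8^8 ≡ 1
The order of 8 is 8, so the subgroup it generates has 8 elements.
The index is φ(17) / ord(8) = 16 / 8 = 2.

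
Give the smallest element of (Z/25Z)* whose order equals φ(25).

φ(25) = φ(5^2) = 5·(5−1) = 20 = 2^2 · 5.
Test candidates g = 2, 3, … against the prime factors q ∈ {2, 5} of φ(25): g is a generator iff g^(20/q) ≢ 1 for every such q.
g = 2: 2^10 ≡ 24; 2^4 ≡ 16 — none is 1, so 2 is a primitive root.
Hence the least primitive root of 25 is 2.

2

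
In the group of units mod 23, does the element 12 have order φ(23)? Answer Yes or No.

No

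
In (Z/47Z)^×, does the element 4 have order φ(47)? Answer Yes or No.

φ(47) = 47 − 1 = 46 = 2 · 23.
Test 4^(46/q) mod 47 for each prime factor q of 46:
4^23 ≡ 1 (mod 47)  [q = 2: ≡ 1 ✗]
4^2 ≡ 16 (mod 47)  [q = 23: ≢ 1 ✓]
The check at q = 2 fails, so 4 generates a proper subgroup.

No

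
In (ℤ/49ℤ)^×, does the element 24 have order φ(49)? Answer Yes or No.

φ(49) = φ(7^2) = 7·(7−1) = 42 = 2 · 3 · 7.
An element g generates (Z/49Z)^× iff g^(42/q) ≢ 1 (mod 49) for each prime q ∈ {2, 3, 7}.
24^21 ≡ 48 (mod 49)  [q = 2: ≢ 1 ✓]
24^14 ≡ 30 (mod 49)  [q = 3: ≢ 1 ✓]
24^6 ≡ 36 (mod 49)  [q = 7: ≢ 1 ✓]
None equal 1, so ord_49(24) = 42: 24 is a primitive root.

Yes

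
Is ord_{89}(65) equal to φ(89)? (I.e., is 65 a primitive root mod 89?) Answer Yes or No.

φ(89) = 89 − 1 = 88 = 2^3 · 11.
Test 65^(88/q) mod 89 for each prime factor q of 88:
65^44 ≡ 88 (mod 89)  [q = 2: ≢ 1 ✓]
65^8 ≡ 78 (mod 89)  [q = 11: ≢ 1 ✓]
Every test exponent gives a nontrivial residue, hence 65 generates the full group.

Yes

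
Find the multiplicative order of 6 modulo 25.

5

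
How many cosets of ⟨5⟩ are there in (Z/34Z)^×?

1

The order of 5 must divide φ(34) = φ(2)·φ(17) = 1·16 = 16 = 2^4.
Divisors of 16: 1, 2, 4, 8, 16.
Evaluate successive powers at the divisors of 16:
5^1 ≡ 5 (mod 34)
5^2 ≡ 25 (mod 34)
5^4 ≡ 13 (mod 34)
5^8 ≡ 33 (mod 34)
5^16 ≡ 1 (mod 34) ✓
Thus |⟨5⟩| = ord(5) = 16.
The index is φ(34) / ord(5) = 16 / 16 = 1.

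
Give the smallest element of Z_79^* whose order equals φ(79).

3

φ(79) = 79 − 1 = 78 = 2 · 3 · 13.
g is a primitive root iff g^(78/q) ≢ 1 (mod 79) for each prime q ∈ {2, 3, 13}.
g = 2: 2^39 ≡ 1 — hits 1, so not a primitive root.
g = 3: 3^39 ≡ 78; 3^26 ≡ 23; 3^6 ≡ 18 — none is 1, so 3 is a primitive root.
The smallest primitive root modulo 79 is 3.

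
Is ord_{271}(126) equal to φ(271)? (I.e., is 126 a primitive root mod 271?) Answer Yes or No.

φ(271) = 271 − 1 = 270 = 2 · 3^3 · 5.
It suffices to check that the order of 126 is not a proper divisor of 270: compute 126^(270/q) for q ∈ {2, 3, 5}.
126^135 ≡ 1 (mod 271)  [q = 2: ≡ 1 ✗]
126^90 ≡ 28 (mod 271)  [q = 3: ≢ 1 ✓]
126^54 ≡ 1 (mod 271)  [q = 5: ≡ 1 ✗]
Since 126^135 ≡ 1, the order of 126 divides 135 < 270, so 126 is not a primitive root.

No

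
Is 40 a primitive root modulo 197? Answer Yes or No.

No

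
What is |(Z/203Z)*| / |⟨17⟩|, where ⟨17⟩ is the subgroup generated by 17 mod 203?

Since 17 ∈ (Z/203Z)^×, its order divides φ(203) = φ(7·29) = (7−1)·(29−1) = 6·28 = 168 = 2^3 · 3 · 7.
Divisors of 168: 1, 2, 3, 4, 6, 7, 8, 12, 14, 21, 24, 28, 42, 56, 84, 168.
Check 17^d mod 203 for each divisor in increasing order:
17^1 ≡ 17
17^2 ≡ 86
17^3 ≡ 41
17^4 ≡ 88
17^6 ≡ 57
17^7 ≡ 157
17^8 ≡ 30
17^12 ≡ 1
So ord_203(17) = 12, hence |⟨17⟩| = 12.
The index is φ(203) / ord(17) = 168 / 12 = 14.

14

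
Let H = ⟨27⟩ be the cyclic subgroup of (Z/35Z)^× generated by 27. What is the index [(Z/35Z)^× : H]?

6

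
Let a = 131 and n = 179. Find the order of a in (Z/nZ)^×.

178

By Lagrange's theorem, ord_179(131) divides φ(179) = 179 − 1 = 178 = 2 · 89.
Divisors of 178: 1, 2, 89, 178.
Test each divisor d:
131^1 ≡ 131 (mod 179)
131^2 ≡ 156 (mod 179)
131^89 ≡ 178 (mod 179)
131^178 ≡ 1 (mod 179) ✓
Therefore the multiplicative order of 131 modulo 179 is 178.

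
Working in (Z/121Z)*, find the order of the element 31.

By Lagrange's theorem, ord_121(31) divides φ(121) = φ(11^2) = 11·(11−1) = 110 = 2 · 5 · 11.
Divisors of 110: 1, 2, 5, 10, 11, 22, 55, 110.
Compute 31^d (mod 121) for the divisors d until we hit 1:
31^1 ≡ 31 (mod 121)
31^2 ≡ 114 (mod 121)
31^5 ≡ 67 (mod 121)
31^10 ≡ 12 (mod 121)
31^11 ≡ 9 (mod 121)
31^22 ≡ 81 (mod 121)
31^55 ≡ 1 (mod 121) ✓
Hence ord(31) = 55.

55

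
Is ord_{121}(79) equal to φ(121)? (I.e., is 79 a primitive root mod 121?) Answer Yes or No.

Yes

φ(121) = φ(11^2) = 11·(11−1) = 110 = 2 · 5 · 11.
79 is a primitive root mod 121 iff 79^(φ(121)/q) ≢ 1 for every prime q | φ(121), i.e. q ∈ {2, 5, 11}.
79^55 ≡ 120 (mod 121)  [q = 2: ≢ 1 ✓]
79^22 ≡ 81 (mod 121)  [q = 5: ≢ 1 ✓]
79^10 ≡ 78 (mod 121)  [q = 11: ≢ 1 ✓]
None equal 1, so ord_121(79) = 110: 79 is a primitive root.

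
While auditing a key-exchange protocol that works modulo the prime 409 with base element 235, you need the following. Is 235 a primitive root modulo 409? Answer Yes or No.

Yes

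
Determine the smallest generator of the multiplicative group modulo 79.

3

φ(79) = 79 − 1 = 78 = 2 · 3 · 13.
g is a primitive root iff g^(78/q) ≢ 1 (mod 79) for each prime q ∈ {2, 3, 13}.
g = 2: 2^39 ≡ 1 — hits 1, so not a primitive root.
g = 3: 3^39 ≡ 78; 3^26 ≡ 23; 3^6 ≡ 18 — none is 1, so 3 is a primitive root.
The smallest primitive root modulo 79 is 3.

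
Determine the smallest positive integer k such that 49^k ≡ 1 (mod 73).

12

Since 49 ∈ (Z/73Z)^×, its order divides φ(73) = 73 − 1 = 72 = 2^3 · 3^2.
Divisors of 72: 1, 2, 3, 4, 6, 8, 9, 12, 18, 24, 36, 72.
Evaluate successive powers at the divisors of 72:
49^1 ≡ 49 (mod 73)
49^2 ≡ 65 (mod 73)
49^3 ≡ 46 (mod 73)
49^4 ≡ 64 (mod 73)
49^6 ≡ 72 (mod 73)
49^8 ≡ 8 (mod 73)
49^9 ≡ 27 (mod 73)
49^12 ≡ 1 (mod 73) ✓
Therefore the multiplicative order of 49 modulo 73 is 12.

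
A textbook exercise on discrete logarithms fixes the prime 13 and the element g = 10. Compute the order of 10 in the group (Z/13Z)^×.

6

Since 10 ∈ (Z/13Z)^×, its order divides φ(13) = 13 − 1 = 12 = 2^2 · 3.
Divisors of 12: 1, 2, 3, 4, 6, 12.
Test each divisor d:
10^1 ≡ 10 (mod 13)
10^2 ≡ 9 (mod 13)
10^3 ≡ 12 (mod 13)
10^4 ≡ 3 (mod 13)
10^6 ≡ 1 (mod 13) ✓
So ord_13(10) = 6.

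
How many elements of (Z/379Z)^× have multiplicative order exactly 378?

108

φ(379) = 379 − 1 = 378 = 2 · 3^3 · 7.
In a cyclic group of order 378, there are φ(d) elements of order d for each divisor d of 378, and zero for non-divisors.
378 = 2 · 3^3 · 7 divides 378, and φ(378) = 108.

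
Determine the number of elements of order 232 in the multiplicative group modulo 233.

φ(233) = 233 − 1 = 232 = 2^3 · 29.
(Z/233Z)^× is cyclic (|G| = 232); a cyclic group of order m has exactly φ(d) elements of each order d | m, and none otherwise.
232 = 2^3 · 29 divides 232, and φ(232) = 112.

112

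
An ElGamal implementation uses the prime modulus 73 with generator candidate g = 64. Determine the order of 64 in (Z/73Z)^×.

3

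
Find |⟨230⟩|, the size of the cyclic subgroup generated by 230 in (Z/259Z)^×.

The order of 230 must divide φ(259) = φ(7·37) = (7−1)·(37−1) = 6·36 = 216 = 2^3 · 3^3.
Divisors of 216: 1, 2, 3, 4, 6, 8, 9, 12, 18, 24, 27, 36, 54, 72, 108, 216.
Test each divisor d:
230^1 ≡ 230 (mod 259)
230^2 ≡ 64 (mod 259)
230^3 ≡ 216 (mod 259)
230^4 ≡ 211 (mod 259)
230^6 ≡ 36 (mod 259)
230^8 ≡ 232 (mod 259)
230^9 ≡ 6 (mod 259)
230^12 ≡ 1 (mod 259) ✓
Hence ord(230) = 12.

12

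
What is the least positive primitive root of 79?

φ(79) = 79 − 1 = 78 = 2 · 3 · 13.
Test candidates g = 2, 3, … against the prime factors q ∈ {2, 3, 13} of φ(79): g is a generator iff g^(78/q) ≢ 1 for every such q.
g = 2: 2^39 ≡ 1 — hits 1, so not a primitive root.
g = 3: 3^39 ≡ 78; 3^26 ≡ 23; 3^6 ≡ 18 — none is 1, so 3 is a primitive root.
Hence the least primitive root of 79 is 3.

3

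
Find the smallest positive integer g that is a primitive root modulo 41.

φ(41) = 41 − 1 = 40 = 2^3 · 5.
Test candidates g = 2, 3, … against the prime factors q ∈ {2, 5} of φ(41): g is a generator iff g^(40/q) ≢ 1 for every such q.
g = 2: 2^20 ≡ 1 — hits 1, so not a primitive root.
g = 3: 3^20 ≡ 40; 3^8 ≡ 1 — hits 1, so not a primitive root.
g = 4: 4^20 ≡ 1 — hits 1, so not a primitive root.
g = 5: 5^20 ≡ 1 — hits 1, so not a primitive root.
g = 6: 6^20 ≡ 40; 6^8 ≡ 10 — none is 1, so 6 is a primitive root.
The smallest primitive root modulo 41 is 6.

6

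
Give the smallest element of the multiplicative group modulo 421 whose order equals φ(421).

φ(421) = 421 − 1 = 420 = 2^2 · 3 · 5 · 7.
Test candidates g = 2, 3, … against the prime factors q ∈ {2, 3, 5, 7} of φ(421): g is a generator iff g^(420/q) ≢ 1 for every such q.
g = 2: 2^210 ≡ 420; 2^140 ≡ 400; 2^84 ≡ 279; 2^60 ≡ 370 — none is 1, so 2 is a primitive root.
Hence the least primitive root of 421 is 2.

2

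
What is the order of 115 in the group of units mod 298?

By Lagrange's theorem, ord_298(115) divides φ(298) = φ(2)·φ(149) = 1·148 = 148 = 2^2 · 37.
Divisors of 148: 1, 2, 4, 37, 74, 148.
Compute 115^d (mod 298) for the divisors d until we hit 1:
115^1 ≡ 115 (mod 298)
115^2 ≡ 113 (mod 298)
115^4 ≡ 253 (mod 298)
115^37 ≡ 193 (mod 298)
115^74 ≡ 297 (mod 298)
115^148 ≡ 1 (mod 298) ✓
The smallest such exponent is 148, so the order of 115 is 148.

148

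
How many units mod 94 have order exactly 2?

1

φ(94) = φ(2)·φ(47) = 1·46 = 46 = 2 · 23.
(Z/94Z)^× is cyclic (|G| = 46); a cyclic group of order m has exactly φ(d) elements of each order d | m, and none otherwise.
2 | 46, and φ(2) = 2 − 1 = 1.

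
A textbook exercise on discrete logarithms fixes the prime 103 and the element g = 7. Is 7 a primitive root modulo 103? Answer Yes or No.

No

φ(103) = 103 − 1 = 102 = 2 · 3 · 17.
An element g generates (Z/103Z)^× iff g^(102/q) ≢ 1 (mod 103) for each prime q ∈ {2, 3, 17}.
7^51 ≡ 1 (mod 103)  [q = 2: ≡ 1 ✗]
7^34 ≡ 56 (mod 103)  [q = 3: ≢ 1 ✓]
7^6 ≡ 23 (mod 103)  [q = 17: ≢ 1 ✓]
The check at q = 2 fails, so 7 generates a proper subgroup.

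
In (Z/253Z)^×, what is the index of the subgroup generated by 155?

Since 155 ∈ (Z/253Z)^×, its order divides φ(253) = φ(11·23) = (11−1)·(23−1) = 10·22 = 220 = 2^2 · 5 · 11.
Divisors of 220: 1, 2, 4, 5, 10, 11, 20, 22, 44, 55, 110, 220.
Compute 155^d (mod 253) for the divisors d until we hit 1:
155^1 ≡ 155
155^2 ≡ 243
155^4 ≡ 100
155^5 ≡ 67
155^10 ≡ 188
155^11 ≡ 45
155^20 ≡ 177
155^22 ≡ 1
Thus |⟨155⟩| = ord(155) = 22.
The index is φ(253) / ord(155) = 220 / 22 = 10.

10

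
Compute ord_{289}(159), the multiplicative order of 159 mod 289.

272

ord(159) | φ(289) = φ(17^2) = 17·(17−1) = 272 = 2^4 · 17.
Divisors of 272: 1, 2, 4, 8, 16, 17, 34, 68, 136, 272.
Compute 159^d (mod 289) for the divisors d until we hit 1:
159^1 ≡ 159 (mod 289)
159^2 ≡ 138 (mod 289)
159^4 ≡ 259 (mod 289)
159^8 ≡ 33 (mod 289)
159^16 ≡ 222 (mod 289)
159^17 ≡ 40 (mod 289)
159^34 ≡ 155 (mod 289)
159^68 ≡ 38 (mod 289)
159^136 ≡ 288 (mod 289)
159^272 ≡ 1 (mod 289) ✓
Therefore the multiplicative order of 159 modulo 289 is 272.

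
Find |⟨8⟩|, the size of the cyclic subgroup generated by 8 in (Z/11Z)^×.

Since 8 ∈ (Z/11Z)^×, its order divides φ(11) = 11 − 1 = 10 = 2 · 5.
Divisors of 10: 1, 2, 5, 10.
Test each divisor d:
8^1 ≡ 8
8^2 ≡ 9
8^5 ≡ 10
8^10 ≡ 1
The smallest such exponent is 10, so the order of 8 is 10.

10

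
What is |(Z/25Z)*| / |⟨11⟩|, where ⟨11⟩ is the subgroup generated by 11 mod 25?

4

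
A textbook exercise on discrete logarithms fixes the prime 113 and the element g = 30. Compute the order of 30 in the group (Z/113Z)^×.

7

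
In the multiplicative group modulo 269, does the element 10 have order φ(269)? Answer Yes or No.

Yes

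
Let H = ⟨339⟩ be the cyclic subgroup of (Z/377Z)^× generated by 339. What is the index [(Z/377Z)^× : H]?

Since 339 ∈ (Z/377Z)^×, its order divides φ(377) = φ(13·29) = (13−1)·(29−1) = 12·28 = 336 = 2^4 · 3 · 7.
Divisors of 336: 1, 2, 3, 4, 6, 7, 8, 12, 14, 16, 21, 24, 28, 42, 48, 56, 84, 112, 168, 336.
Evaluate successive powers at the divisors of 336:
339^1 ≡ 339 (mod 377)
339^2 ≡ 313 (mod 377)
339^3 ≡ 170 (mod 377)
339^4 ≡ 326 (mod 377)
339^6 ≡ 248 (mod 377)
339^7 ≡ 1 (mod 377) ✓
Thus |⟨339⟩| = ord(339) = 7.
Index = |(Z/377Z)^×| / |⟨339⟩| = 336 / 7 = 48.

48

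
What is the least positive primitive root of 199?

φ(199) = 199 − 1 = 198 = 2 · 3^2 · 11.
Test candidates g = 2, 3, … against the prime factors q ∈ {2, 3, 11} of φ(199): g is a generator iff g^(198/q) ≢ 1 for every such q.
g = 2: 2^99 ≡ 1 — hits 1, so not a primitive root.
g = 3: 3^99 ≡ 198; 3^66 ≡ 106; 3^18 ≡ 125 — none is 1, so 3 is a primitive root.
The smallest primitive root modulo 199 is 3.

3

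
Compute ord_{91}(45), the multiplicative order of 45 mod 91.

12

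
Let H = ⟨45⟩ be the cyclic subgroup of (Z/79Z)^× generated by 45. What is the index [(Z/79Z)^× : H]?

By Lagrange's theorem, ord_79(45) divides φ(79) = 79 − 1 = 78 = 2 · 3 · 13.
Divisors of 78: 1, 2, 3, 6, 13, 26, 39, 78.
Test each divisor d:
45^1 ≡ 45
45^2 ≡ 50
45^3 ≡ 38
45^6 ≡ 22
45^13 ≡ 55
45^26 ≡ 23
45^39 ≡ 1
Thus |⟨45⟩| = ord(45) = 39.
[(Z/79Z)^× : ⟨45⟩] = 78/39 = 2.

2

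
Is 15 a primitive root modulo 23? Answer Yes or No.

Yes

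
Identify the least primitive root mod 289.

3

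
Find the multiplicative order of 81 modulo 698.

By Lagrange's theorem, ord_698(81) divides φ(698) = φ(2)·φ(349) = 1·348 = 348 = 2^2 · 3 · 29.
Divisors of 348: 1, 2, 3, 4, 6, 12, 29, 58, 87, 116, 174, 348.
Check 81^d mod 698 for each divisor in increasing order:
81^1 ≡ 81 (mod 698)
81^2 ≡ 279 (mod 698)
81^3 ≡ 263 (mod 698)
81^4 ≡ 363 (mod 698)
81^6 ≡ 67 (mod 698)
81^12 ≡ 301 (mod 698)
81^29 ≡ 471 (mod 698)
81^58 ≡ 575 (mod 698)
81^87 ≡ 1 (mod 698) ✓
The smallest such exponent is 87, so the order of 81 is 87.

87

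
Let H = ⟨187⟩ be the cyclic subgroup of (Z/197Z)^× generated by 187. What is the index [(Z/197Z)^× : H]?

4

Since 187 ∈ (Z/197Z)^×, its order divides φ(197) = 197 − 1 = 196 = 2^2 · 7^2.
Divisors of 196: 1, 2, 4, 7, 14, 28, 49, 98, 196.
Evaluate successive powers at the divisors of 196:
187^1 ≡ 187 (mod 197)
187^2 ≡ 100 (mod 197)
187^4 ≡ 150 (mod 197)
187^7 ≡ 114 (mod 197)
187^14 ≡ 191 (mod 197)
187^28 ≡ 36 (mod 197)
187^49 ≡ 1 (mod 197) ✓
So ord_197(187) = 49, hence |⟨187⟩| = 49.
Index = |(Z/197Z)^×| / |⟨187⟩| = 196 / 49 = 4.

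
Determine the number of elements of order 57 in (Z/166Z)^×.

0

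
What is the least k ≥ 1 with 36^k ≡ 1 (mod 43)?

3

The order of 36 must divide φ(43) = 43 − 1 = 42 = 2 · 3 · 7.
Divisors of 42: 1, 2, 3, 6, 7, 14, 21, 42.
Compute 36^d (mod 43) for the divisors d until we hit 1:
36^1 ≡ 36 (mod 43)
36^2 ≡ 6 (mod 43)
36^3 ≡ 1 (mod 43) ✓
Therefore the multiplicative order of 36 modulo 43 is 3.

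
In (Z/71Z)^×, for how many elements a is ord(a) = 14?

6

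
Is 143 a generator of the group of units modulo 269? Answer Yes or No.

φ(269) = 269 − 1 = 268 = 2^2 · 67.
It suffices to check that the order of 143 is not a proper divisor of 268: compute 143^(268/q) for q ∈ {2, 67}.
143^134 ≡ 1 (mod 269)  [q = 2: ≡ 1 ✗]
143^4 ≡ 25 (mod 269)  [q = 67: ≢ 1 ✓]
143^134 ≡ 1 shows ord(143) | 134, strictly less than φ(269); not a primitive root.

No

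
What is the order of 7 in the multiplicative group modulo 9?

ord(7) | φ(9) = φ(3^2) = 3·(3−1) = 6 = 2 · 3.
Divisors of 6: 1, 2, 3, 6.
Test each divisor d:
7^1 ≡ 7 (mod 9)
7^2 ≡ 4 (mod 9)
7^3 ≡ 1 (mod 9) ✓
So ord_9(7) = 3.

3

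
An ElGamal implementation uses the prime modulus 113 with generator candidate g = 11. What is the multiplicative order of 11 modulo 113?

Since 11 ∈ (Z/113Z)^×, its order divides φ(113) = 113 − 1 = 112 = 2^4 · 7.
Divisors of 112: 1, 2, 4, 7, 8, 14, 16, 28, 56, 112.
Check 11^d mod 113 for each divisor in increasing order:
11^1 ≡ 11 (mod 113)
11^2 ≡ 8 (mod 113)
11^4 ≡ 64 (mod 113)
11^7 ≡ 95 (mod 113)
11^8 ≡ 28 (mod 113)
11^14 ≡ 98 (mod 113)
11^16 ≡ 106 (mod 113)
11^28 ≡ 112 (mod 113)
11^56 ≡ 1 (mod 113) ✓
Hence ord(11) = 56.

56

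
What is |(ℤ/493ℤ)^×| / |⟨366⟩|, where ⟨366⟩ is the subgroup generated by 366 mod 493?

ord(366) | φ(493) = φ(17·29) = (17−1)·(29−1) = 16·28 = 448 = 2^6 · 7.
Divisors of 448: 1, 2, 4, 7, 8, 14, 16, 28, 32, 56, 64, 112, 224, 448.
Check 366^d mod 493 for each divisor in increasing order:
366^1 ≡ 366 (mod 493)
366^2 ≡ 353 (mod 493)
366^4 ≡ 373 (mod 493)
366^7 ≡ 104 (mod 493)
366^8 ≡ 103 (mod 493)
366^14 ≡ 463 (mod 493)
366^16 ≡ 256 (mod 493)
366^28 ≡ 407 (mod 493)
366^32 ≡ 460 (mod 493)
366^56 ≡ 1 (mod 493) ✓
Thus |⟨366⟩| = ord(366) = 56.
Index = |(Z/493Z)^×| / |⟨366⟩| = 448 / 56 = 8.

8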